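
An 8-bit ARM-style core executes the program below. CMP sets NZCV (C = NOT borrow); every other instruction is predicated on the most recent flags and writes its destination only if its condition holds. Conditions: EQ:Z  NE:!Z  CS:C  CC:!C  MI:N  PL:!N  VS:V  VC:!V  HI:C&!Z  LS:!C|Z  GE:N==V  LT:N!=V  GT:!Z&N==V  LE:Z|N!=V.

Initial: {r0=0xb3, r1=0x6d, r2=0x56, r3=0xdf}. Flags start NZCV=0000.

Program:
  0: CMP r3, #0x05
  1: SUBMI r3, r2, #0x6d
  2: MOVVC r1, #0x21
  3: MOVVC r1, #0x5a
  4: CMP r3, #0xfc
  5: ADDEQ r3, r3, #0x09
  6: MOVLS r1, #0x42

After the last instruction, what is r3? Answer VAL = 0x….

VAL = 0xe9

[0] flags=1010 → (cmp)
[1] flags=1010 MI?T → r3=0xe9
[2] flags=1010 VC?T → r1=0x21
[3] flags=1010 VC?T → r1=0x5a
[4] flags=1000 → (cmp)
[5] flags=1000 EQ?F → skip
[6] flags=1000 LS?T → r1=0x42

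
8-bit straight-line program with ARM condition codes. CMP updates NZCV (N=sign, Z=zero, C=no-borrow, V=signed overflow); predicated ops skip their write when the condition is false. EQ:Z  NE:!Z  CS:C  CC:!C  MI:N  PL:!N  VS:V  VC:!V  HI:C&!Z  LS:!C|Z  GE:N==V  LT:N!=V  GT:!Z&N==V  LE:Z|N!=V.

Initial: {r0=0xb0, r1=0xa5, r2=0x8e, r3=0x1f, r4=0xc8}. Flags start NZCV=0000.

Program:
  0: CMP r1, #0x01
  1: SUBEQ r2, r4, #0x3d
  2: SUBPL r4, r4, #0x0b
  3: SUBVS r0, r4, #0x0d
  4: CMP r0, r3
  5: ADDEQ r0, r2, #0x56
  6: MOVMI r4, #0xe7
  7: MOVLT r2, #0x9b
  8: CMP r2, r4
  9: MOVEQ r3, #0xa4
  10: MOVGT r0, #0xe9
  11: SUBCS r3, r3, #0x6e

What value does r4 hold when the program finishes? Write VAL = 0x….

VAL = 0xe7

0: ✓ CMP  NZCV=1010
1: · SUBEQ
2: · SUBPL
3: · SUBVS
4: ✓ CMP  NZCV=1010
5: · ADDEQ
6: ✓ MOVMI  r4←0xe7
7: ✓ MOVLT  r2←0x9b
8: ✓ CMP  NZCV=1000
9: · MOVEQ
10: · MOVGT
11: · SUBCS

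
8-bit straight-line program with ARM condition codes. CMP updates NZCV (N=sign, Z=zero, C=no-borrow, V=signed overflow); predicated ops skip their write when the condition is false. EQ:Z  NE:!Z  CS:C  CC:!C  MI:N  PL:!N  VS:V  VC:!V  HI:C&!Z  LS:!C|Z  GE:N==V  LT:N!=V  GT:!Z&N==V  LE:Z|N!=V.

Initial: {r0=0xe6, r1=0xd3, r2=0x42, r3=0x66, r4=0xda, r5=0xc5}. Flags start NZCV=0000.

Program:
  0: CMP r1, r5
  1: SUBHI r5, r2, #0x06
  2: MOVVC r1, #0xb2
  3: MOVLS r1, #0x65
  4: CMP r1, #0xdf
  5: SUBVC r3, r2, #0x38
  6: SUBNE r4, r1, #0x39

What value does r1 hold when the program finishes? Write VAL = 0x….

0: ✓ CMP  NZCV=0010
1: ✓ SUBHI  r5←0x3c
2: ✓ MOVVC  r1←0xb2
3: · MOVLS
4: ✓ CMP  NZCV=1000
5: ✓ SUBVC  r3←0x0a
6: ✓ SUBNE  r4←0x79

VAL = 0xb2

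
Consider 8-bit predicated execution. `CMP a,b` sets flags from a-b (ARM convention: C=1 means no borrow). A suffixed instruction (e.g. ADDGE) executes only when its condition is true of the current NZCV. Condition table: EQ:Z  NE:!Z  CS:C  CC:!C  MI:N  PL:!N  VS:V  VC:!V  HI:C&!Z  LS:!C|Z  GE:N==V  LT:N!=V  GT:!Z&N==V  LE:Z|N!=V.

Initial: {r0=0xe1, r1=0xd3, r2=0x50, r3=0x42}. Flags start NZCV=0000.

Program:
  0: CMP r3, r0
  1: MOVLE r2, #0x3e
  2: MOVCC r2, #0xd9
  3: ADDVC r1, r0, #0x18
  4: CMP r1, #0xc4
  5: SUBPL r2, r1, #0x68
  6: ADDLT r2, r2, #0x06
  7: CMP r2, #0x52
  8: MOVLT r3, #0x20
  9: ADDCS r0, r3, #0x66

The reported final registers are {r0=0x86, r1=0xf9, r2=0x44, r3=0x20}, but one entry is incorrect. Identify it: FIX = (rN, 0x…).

0: ✓ CMP  NZCV=0000
1: · MOVLE
2: ✓ MOVCC  r2←0xd9
3: ✓ ADDVC  r1←0xf9
4: ✓ CMP  NZCV=0010
5: ✓ SUBPL  r2←0x91
6: · ADDLT
7: ✓ CMP  NZCV=0011
8: ✓ MOVLT  r3←0x20
9: ✓ ADDCS  r0←0x86

FIX = (r2, 0x91)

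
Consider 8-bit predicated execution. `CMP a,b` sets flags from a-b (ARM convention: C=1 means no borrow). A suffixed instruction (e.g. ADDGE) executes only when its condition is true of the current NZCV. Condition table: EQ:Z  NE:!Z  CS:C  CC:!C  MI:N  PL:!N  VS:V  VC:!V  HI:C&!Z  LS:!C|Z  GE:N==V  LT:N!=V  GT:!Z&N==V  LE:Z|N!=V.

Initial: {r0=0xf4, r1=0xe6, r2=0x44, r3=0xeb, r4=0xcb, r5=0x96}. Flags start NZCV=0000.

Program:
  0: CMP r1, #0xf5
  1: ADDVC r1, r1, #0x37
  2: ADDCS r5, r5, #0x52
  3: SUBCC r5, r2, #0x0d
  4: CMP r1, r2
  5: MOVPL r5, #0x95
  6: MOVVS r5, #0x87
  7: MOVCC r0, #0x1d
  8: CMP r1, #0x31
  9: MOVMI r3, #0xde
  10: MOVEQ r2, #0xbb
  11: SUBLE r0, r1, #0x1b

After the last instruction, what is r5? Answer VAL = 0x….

[0] flags=1000 → (cmp)
[1] flags=1000 VC?T → r1=0x1d
[2] flags=1000 CS?F → skip
[3] flags=1000 CC?T → r5=0x37
[4] flags=1000 → (cmp)
[5] flags=1000 PL?F → skip
[6] flags=1000 VS?F → skip
[7] flags=1000 CC?T → r0=0x1d
[8] flags=1000 → (cmp)
[9] flags=1000 MI?T → r3=0xde
[10] flags=1000 EQ?F → skip
[11] flags=1000 LE?T → r0=0x02

VAL = 0x37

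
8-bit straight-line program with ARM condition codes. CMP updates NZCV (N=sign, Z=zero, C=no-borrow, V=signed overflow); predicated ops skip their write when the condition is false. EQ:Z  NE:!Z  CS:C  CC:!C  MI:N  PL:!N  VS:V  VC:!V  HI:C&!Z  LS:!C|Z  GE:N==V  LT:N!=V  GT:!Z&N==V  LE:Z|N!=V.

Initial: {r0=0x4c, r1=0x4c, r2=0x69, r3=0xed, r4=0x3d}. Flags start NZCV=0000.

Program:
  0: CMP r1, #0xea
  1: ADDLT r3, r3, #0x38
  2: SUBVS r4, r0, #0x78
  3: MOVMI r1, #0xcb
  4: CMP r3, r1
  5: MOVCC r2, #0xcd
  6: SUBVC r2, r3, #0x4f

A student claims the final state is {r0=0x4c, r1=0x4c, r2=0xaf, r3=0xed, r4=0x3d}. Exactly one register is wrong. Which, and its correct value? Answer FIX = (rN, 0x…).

0: ✓ CMP  NZCV=0000
1: · ADDLT
2: · SUBVS
3: · MOVMI
4: ✓ CMP  NZCV=1010
5: · MOVCC
6: ✓ SUBVC  r2←0x9e

FIX = (r2, 0x9e)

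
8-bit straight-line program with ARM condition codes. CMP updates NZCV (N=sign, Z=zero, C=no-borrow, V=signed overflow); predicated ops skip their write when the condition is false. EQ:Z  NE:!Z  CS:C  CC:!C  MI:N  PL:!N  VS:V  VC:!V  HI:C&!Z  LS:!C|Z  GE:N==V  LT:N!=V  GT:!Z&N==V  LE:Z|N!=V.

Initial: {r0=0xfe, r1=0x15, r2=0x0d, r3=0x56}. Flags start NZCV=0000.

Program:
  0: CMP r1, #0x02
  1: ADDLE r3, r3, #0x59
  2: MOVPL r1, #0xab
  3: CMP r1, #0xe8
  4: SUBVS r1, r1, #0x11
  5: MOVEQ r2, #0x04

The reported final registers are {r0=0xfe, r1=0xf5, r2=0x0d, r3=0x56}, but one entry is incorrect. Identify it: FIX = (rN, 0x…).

FIX = (r1, 0xab)

[0] flags=0010 → (cmp)
[1] flags=0010 LE?F → skip
[2] flags=0010 PL?T → r1=0xab
[3] flags=1000 → (cmp)
[4] flags=1000 VS?F → skip
[5] flags=1000 EQ?F → skip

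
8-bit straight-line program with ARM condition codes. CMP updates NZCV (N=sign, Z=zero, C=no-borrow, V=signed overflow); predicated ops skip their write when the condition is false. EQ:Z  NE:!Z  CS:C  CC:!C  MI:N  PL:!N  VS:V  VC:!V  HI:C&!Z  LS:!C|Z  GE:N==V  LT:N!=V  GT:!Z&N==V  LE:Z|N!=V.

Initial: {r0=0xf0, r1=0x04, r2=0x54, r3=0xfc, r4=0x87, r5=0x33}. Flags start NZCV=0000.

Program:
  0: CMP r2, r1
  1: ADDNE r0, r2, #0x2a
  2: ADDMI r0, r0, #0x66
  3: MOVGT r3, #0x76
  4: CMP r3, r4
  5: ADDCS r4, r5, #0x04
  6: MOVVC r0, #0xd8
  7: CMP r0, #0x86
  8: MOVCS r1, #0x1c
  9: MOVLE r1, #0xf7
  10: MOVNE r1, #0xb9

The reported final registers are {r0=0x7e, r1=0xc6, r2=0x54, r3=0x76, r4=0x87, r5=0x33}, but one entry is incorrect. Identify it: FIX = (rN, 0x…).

[0] flags=0010 → (cmp)
[1] flags=0010 NE?T → r0=0x7e
[2] flags=0010 MI?F → skip
[3] flags=0010 GT?T → r3=0x76
[4] flags=1001 → (cmp)
[5] flags=1001 CS?F → skip
[6] flags=1001 VC?F → skip
[7] flags=1001 → (cmp)
[8] flags=1001 CS?F → skip
[9] flags=1001 LE?F → skip
[10] flags=1001 NE?T → r1=0xb9

FIX = (r1, 0xb9)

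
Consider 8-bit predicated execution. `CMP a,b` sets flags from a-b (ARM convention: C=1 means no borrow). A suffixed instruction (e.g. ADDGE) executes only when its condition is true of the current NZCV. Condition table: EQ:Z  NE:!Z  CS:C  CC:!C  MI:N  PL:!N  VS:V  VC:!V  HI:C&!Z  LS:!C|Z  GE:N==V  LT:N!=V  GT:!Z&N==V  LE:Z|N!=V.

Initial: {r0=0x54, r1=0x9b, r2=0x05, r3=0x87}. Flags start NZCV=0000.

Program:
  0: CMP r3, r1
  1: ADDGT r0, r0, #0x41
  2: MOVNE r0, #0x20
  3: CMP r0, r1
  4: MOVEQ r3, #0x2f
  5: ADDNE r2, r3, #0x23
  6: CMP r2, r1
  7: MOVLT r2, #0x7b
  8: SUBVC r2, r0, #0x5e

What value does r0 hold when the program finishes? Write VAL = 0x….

0: ✓ CMP  NZCV=1000
1: · ADDGT
2: ✓ MOVNE  r0←0x20
3: ✓ CMP  NZCV=1001
4: · MOVEQ
5: ✓ ADDNE  r2←0xaa
6: ✓ CMP  NZCV=0010
7: · MOVLT
8: ✓ SUBVC  r2←0xc2

VAL = 0x20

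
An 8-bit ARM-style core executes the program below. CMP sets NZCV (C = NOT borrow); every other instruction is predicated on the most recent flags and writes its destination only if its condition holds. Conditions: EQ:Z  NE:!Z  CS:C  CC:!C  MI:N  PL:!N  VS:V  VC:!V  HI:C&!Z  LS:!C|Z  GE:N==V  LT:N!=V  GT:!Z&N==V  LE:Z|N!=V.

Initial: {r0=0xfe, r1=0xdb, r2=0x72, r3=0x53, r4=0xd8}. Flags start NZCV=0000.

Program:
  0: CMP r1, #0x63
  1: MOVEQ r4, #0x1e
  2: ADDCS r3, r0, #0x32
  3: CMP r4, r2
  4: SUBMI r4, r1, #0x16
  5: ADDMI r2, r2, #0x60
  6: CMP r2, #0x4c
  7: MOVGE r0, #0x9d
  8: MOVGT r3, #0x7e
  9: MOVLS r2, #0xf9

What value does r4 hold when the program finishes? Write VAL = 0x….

VAL = 0xd8

0: ✓ CMP  NZCV=0011
1: · MOVEQ
2: ✓ ADDCS  r3←0x30
3: ✓ CMP  NZCV=0011
4: · SUBMI
5: · ADDMI
6: ✓ CMP  NZCV=0010
7: ✓ MOVGE  r0←0x9d
8: ✓ MOVGT  r3←0x7e
9: · MOVLS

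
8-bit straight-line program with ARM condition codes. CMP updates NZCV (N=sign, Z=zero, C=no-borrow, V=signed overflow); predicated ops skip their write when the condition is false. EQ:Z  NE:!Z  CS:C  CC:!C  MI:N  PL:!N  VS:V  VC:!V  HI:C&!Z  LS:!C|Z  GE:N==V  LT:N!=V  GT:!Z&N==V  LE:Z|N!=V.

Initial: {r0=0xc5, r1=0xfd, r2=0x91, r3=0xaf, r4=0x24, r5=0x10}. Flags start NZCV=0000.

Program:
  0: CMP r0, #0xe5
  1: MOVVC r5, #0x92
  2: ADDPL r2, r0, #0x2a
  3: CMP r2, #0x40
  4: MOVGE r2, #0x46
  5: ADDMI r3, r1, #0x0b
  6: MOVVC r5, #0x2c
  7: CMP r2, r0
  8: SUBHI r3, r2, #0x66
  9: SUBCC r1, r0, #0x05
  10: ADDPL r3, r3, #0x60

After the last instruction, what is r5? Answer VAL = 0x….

VAL = 0x92

0: ✓ CMP  NZCV=1000
1: ✓ MOVVC  r5←0x92
2: · ADDPL
3: ✓ CMP  NZCV=0011
4: · MOVGE
5: · ADDMI
6: · MOVVC
7: ✓ CMP  NZCV=1000
8: · SUBHI
9: ✓ SUBCC  r1←0xc0
10: · ADDPL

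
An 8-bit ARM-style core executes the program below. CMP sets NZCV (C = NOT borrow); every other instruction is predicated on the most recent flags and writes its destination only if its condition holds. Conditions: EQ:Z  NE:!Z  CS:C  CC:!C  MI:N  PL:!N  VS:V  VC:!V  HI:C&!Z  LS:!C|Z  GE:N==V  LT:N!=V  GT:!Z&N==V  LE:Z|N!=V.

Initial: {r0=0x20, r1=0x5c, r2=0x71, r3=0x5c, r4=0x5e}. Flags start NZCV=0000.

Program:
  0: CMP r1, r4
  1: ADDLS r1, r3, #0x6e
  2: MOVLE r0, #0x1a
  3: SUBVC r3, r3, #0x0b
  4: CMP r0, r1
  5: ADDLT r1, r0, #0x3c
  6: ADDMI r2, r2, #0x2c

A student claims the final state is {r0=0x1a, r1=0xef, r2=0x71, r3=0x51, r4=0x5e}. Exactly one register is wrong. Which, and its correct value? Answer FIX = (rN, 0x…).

FIX = (r1, 0xca)

0: ✓ CMP  NZCV=1000
1: ✓ ADDLS  r1←0xca
2: ✓ MOVLE  r0←0x1a
3: ✓ SUBVC  r3←0x51
4: ✓ CMP  NZCV=0000
5: · ADDLT
6: · ADDMI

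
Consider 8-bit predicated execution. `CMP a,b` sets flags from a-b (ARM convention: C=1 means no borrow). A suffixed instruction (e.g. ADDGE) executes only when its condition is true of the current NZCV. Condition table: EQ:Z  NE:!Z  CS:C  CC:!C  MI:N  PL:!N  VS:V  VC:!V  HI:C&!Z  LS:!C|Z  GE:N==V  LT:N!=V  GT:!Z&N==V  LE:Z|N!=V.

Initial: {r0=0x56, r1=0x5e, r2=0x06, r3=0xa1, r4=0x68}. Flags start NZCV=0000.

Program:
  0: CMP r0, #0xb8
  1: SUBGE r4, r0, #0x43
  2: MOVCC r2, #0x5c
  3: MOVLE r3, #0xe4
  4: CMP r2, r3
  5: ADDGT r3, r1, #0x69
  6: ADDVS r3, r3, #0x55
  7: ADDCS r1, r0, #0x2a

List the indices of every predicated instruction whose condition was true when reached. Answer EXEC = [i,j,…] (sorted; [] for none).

EXEC = [1,2,5,6]

[0] flags=1001 → (cmp)
[1] flags=1001 GE?T → r4=0x13
[2] flags=1001 CC?T → r2=0x5c
[3] flags=1001 LE?F → skip
[4] flags=1001 → (cmp)
[5] flags=1001 GT?T → r3=0xc7
[6] flags=1001 VS?T → r3=0x1c
[7] flags=1001 CS?F → skip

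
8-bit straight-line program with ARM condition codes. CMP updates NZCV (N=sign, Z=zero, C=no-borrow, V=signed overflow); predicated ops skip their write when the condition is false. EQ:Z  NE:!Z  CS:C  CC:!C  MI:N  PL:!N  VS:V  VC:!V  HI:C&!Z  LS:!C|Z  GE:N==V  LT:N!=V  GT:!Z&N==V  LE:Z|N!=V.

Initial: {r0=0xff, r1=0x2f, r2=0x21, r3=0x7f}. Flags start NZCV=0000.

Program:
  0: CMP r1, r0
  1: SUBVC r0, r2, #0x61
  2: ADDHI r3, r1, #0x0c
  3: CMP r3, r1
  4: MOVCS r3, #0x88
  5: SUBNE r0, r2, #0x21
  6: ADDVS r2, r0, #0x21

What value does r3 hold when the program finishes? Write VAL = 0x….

0: ✓ CMP  NZCV=0000
1: ✓ SUBVC  r0←0xc0
2: · ADDHI
3: ✓ CMP  NZCV=0010
4: ✓ MOVCS  r3←0x88
5: ✓ SUBNE  r0←0x00
6: · ADDVS

VAL = 0x88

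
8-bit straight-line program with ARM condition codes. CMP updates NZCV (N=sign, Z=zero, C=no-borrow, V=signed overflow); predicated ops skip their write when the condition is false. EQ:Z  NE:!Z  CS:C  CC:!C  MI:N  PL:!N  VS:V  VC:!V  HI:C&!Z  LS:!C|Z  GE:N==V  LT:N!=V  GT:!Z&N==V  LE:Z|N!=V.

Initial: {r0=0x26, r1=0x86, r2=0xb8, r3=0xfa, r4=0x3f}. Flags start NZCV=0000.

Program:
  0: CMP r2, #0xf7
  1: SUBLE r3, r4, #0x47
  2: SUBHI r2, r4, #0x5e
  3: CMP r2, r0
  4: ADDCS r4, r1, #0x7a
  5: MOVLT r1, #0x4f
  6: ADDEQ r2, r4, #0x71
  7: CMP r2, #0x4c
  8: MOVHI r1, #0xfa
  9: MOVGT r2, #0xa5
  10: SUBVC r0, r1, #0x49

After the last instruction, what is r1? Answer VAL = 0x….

VAL = 0xfa

0: ✓ CMP  NZCV=1000
1: ✓ SUBLE  r3←0xf8
2: · SUBHI
3: ✓ CMP  NZCV=1010
4: ✓ ADDCS  r4←0x00
5: ✓ MOVLT  r1←0x4f
6: · ADDEQ
7: ✓ CMP  NZCV=0011
8: ✓ MOVHI  r1←0xfa
9: · MOVGT
10: · SUBVC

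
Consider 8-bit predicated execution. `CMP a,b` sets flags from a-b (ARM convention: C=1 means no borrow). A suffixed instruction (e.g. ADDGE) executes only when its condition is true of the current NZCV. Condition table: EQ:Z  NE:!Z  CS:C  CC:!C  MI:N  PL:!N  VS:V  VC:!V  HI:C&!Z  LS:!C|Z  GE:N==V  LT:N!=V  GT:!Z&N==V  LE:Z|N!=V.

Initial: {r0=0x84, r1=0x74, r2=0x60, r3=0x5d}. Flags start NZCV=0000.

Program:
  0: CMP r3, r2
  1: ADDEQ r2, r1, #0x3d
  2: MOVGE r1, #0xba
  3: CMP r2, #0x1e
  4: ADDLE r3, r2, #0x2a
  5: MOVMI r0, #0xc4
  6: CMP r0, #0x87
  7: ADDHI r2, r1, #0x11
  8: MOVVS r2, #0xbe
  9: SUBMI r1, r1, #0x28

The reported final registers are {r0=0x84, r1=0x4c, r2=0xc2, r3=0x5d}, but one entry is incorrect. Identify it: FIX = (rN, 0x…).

FIX = (r2, 0x60)

0: ✓ CMP  NZCV=1000
1: · ADDEQ
2: · MOVGE
3: ✓ CMP  NZCV=0010
4: · ADDLE
5: · MOVMI
6: ✓ CMP  NZCV=1000
7: · ADDHI
8: · MOVVS
9: ✓ SUBMI  r1←0x4c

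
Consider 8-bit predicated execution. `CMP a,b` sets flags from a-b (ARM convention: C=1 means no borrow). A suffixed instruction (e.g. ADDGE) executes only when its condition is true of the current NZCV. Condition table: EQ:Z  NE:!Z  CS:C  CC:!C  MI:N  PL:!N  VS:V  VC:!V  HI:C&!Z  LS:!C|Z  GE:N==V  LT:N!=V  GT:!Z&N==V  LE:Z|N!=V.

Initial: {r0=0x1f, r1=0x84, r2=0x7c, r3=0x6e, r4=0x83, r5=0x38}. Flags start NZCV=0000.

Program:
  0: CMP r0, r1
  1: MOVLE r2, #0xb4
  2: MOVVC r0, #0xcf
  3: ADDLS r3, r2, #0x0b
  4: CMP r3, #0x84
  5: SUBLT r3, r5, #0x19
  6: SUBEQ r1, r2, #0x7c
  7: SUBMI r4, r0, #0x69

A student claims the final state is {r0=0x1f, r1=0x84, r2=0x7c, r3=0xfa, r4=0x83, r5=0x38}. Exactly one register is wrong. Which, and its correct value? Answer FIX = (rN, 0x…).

0: ✓ CMP  NZCV=1001
1: · MOVLE
2: · MOVVC
3: ✓ ADDLS  r3←0x87
4: ✓ CMP  NZCV=0010
5: · SUBLT
6: · SUBEQ
7: · SUBMI

FIX = (r3, 0x87)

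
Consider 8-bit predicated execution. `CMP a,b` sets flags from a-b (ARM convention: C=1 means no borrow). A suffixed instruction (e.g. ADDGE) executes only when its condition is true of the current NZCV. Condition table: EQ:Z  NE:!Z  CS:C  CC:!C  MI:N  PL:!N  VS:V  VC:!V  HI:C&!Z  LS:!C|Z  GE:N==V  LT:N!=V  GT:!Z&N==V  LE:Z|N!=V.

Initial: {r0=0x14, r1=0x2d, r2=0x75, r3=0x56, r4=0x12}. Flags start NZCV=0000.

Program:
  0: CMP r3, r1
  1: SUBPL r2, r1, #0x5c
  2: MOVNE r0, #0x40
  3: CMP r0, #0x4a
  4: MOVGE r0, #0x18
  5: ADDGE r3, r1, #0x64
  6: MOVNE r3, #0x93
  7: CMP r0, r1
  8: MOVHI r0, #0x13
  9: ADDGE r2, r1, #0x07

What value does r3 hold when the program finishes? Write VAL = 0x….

VAL = 0x93

[0] flags=0010 → (cmp)
[1] flags=0010 PL?T → r2=0xd1
[2] flags=0010 NE?T → r0=0x40
[3] flags=1000 → (cmp)
[4] flags=1000 GE?F → skip
[5] flags=1000 GE?F → skip
[6] flags=1000 NE?T → r3=0x93
[7] flags=0010 → (cmp)
[8] flags=0010 HI?T → r0=0x13
[9] flags=0010 GE?T → r2=0x34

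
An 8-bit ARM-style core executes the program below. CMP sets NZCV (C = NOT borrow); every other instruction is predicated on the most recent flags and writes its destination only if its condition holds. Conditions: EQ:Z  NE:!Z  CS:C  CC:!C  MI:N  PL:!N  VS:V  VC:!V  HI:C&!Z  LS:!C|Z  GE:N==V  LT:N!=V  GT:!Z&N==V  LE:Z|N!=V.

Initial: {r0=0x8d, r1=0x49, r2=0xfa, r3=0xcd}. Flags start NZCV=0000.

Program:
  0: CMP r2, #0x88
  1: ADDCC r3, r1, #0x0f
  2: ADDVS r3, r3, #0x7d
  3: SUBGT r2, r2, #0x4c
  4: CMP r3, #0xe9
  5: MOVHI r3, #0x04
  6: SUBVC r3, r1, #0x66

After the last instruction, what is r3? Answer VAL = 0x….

VAL = 0xe3

0: ✓ CMP  NZCV=0010
1: · ADDCC
2: · ADDVS
3: ✓ SUBGT  r2←0xae
4: ✓ CMP  NZCV=1000
5: · MOVHI
6: ✓ SUBVC  r3←0xe3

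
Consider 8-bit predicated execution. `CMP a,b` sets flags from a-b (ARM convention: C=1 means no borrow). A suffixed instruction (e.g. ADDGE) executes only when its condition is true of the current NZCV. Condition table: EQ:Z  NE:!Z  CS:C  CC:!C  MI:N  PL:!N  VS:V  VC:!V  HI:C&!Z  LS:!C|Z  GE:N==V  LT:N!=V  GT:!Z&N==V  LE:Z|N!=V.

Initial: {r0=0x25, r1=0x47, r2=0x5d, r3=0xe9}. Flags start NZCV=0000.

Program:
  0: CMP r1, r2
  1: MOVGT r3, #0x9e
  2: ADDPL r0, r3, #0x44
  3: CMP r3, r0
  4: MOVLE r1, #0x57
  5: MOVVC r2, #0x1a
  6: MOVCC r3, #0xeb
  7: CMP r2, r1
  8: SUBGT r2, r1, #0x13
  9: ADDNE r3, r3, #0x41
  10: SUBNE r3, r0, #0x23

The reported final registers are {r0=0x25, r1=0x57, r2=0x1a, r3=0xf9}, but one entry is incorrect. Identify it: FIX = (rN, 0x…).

FIX = (r3, 0x02)

[0] flags=1000 → (cmp)
[1] flags=1000 GT?F → skip
[2] flags=1000 PL?F → skip
[3] flags=1010 → (cmp)
[4] flags=1010 LE?T → r1=0x57
[5] flags=1010 VC?T → r2=0x1a
[6] flags=1010 CC?F → skip
[7] flags=1000 → (cmp)
[8] flags=1000 GT?F → skip
[9] flags=1000 NE?T → r3=0x2a
[10] flags=1000 NE?T → r3=0x02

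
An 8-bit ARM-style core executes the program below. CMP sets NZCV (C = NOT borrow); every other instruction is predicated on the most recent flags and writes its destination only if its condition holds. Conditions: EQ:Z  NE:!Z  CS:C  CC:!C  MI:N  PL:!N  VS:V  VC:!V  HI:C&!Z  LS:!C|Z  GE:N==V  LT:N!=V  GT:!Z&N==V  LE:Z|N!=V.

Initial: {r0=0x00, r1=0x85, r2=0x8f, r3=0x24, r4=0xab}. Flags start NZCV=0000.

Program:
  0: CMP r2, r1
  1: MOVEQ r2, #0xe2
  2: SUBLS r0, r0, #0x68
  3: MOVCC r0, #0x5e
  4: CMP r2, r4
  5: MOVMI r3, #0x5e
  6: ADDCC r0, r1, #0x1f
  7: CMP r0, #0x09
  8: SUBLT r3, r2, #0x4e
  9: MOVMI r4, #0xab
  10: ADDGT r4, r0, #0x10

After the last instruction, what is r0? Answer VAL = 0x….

[0] flags=0010 → (cmp)
[1] flags=0010 EQ?F → skip
[2] flags=0010 LS?F → skip
[3] flags=0010 CC?F → skip
[4] flags=1000 → (cmp)
[5] flags=1000 MI?T → r3=0x5e
[6] flags=1000 CC?T → r0=0xa4
[7] flags=1010 → (cmp)
[8] flags=1010 LT?T → r3=0x41
[9] flags=1010 MI?T → r4=0xab
[10] flags=1010 GT?F → skip

VAL = 0xa4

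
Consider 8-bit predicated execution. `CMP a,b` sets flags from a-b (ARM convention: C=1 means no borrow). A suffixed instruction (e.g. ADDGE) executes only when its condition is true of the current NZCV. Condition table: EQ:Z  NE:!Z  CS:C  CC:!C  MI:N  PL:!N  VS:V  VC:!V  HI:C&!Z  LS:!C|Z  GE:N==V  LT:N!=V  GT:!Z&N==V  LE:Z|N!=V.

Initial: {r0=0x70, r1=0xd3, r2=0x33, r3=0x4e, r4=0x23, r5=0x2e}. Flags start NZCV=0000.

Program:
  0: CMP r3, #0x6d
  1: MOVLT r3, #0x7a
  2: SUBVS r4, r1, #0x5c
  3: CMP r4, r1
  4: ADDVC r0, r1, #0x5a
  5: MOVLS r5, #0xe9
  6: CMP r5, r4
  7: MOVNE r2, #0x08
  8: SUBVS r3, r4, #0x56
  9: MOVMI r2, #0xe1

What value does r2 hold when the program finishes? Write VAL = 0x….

VAL = 0xe1

0: ✓ CMP  NZCV=1000
1: ✓ MOVLT  r3←0x7a
2: · SUBVS
3: ✓ CMP  NZCV=0000
4: ✓ ADDVC  r0←0x2d
5: ✓ MOVLS  r5←0xe9
6: ✓ CMP  NZCV=1010
7: ✓ MOVNE  r2←0x08
8: · SUBVS
9: ✓ MOVMI  r2←0xe1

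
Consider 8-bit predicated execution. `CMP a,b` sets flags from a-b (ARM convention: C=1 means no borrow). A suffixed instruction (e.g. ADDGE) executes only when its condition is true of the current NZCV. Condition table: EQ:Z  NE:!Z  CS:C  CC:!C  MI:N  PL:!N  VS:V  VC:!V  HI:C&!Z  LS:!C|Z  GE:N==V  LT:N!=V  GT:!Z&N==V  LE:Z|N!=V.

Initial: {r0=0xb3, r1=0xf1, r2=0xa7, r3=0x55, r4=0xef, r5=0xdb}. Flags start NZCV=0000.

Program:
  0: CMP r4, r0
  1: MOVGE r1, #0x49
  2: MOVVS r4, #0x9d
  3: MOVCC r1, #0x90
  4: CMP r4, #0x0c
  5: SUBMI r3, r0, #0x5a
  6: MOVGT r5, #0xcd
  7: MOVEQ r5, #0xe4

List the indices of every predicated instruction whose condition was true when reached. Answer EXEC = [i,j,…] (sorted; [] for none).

0: ✓ CMP  NZCV=0010
1: ✓ MOVGE  r1←0x49
2: · MOVVS
3: · MOVCC
4: ✓ CMP  NZCV=1010
5: ✓ SUBMI  r3←0x59
6: · MOVGT
7: · MOVEQ

EXEC = [1,5]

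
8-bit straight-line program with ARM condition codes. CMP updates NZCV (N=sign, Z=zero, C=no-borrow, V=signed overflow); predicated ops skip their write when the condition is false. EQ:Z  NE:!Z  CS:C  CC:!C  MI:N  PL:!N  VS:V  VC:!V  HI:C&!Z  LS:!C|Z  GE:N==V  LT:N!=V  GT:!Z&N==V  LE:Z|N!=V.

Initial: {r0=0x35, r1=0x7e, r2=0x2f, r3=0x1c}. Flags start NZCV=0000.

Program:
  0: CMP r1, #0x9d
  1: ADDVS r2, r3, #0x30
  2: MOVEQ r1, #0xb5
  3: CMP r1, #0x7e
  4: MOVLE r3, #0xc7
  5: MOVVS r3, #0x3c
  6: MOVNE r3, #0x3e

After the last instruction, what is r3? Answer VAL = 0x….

VAL = 0xc7

[0] flags=1001 → (cmp)
[1] flags=1001 VS?T → r2=0x4c
[2] flags=1001 EQ?F → skip
[3] flags=0110 → (cmp)
[4] flags=0110 LE?T → r3=0xc7
[5] flags=0110 VS?F → skip
[6] flags=0110 NE?F → skip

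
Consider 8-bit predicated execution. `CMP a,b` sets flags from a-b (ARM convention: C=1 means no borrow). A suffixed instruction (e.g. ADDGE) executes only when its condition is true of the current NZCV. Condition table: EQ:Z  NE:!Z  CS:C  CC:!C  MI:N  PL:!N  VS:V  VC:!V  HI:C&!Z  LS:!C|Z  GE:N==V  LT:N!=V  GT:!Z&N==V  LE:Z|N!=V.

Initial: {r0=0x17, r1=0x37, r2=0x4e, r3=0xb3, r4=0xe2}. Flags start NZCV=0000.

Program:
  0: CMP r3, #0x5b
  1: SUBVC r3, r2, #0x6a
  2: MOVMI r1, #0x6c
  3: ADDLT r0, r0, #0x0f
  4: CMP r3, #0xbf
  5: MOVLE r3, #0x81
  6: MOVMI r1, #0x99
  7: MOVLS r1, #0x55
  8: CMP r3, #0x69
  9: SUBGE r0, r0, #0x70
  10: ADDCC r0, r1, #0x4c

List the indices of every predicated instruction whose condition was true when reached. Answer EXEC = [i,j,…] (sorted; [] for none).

0: ✓ CMP  NZCV=0011
1: · SUBVC
2: · MOVMI
3: ✓ ADDLT  r0←0x26
4: ✓ CMP  NZCV=1000
5: ✓ MOVLE  r3←0x81
6: ✓ MOVMI  r1←0x99
7: ✓ MOVLS  r1←0x55
8: ✓ CMP  NZCV=0011
9: · SUBGE
10: · ADDCC

EXEC = [3,5,6,7]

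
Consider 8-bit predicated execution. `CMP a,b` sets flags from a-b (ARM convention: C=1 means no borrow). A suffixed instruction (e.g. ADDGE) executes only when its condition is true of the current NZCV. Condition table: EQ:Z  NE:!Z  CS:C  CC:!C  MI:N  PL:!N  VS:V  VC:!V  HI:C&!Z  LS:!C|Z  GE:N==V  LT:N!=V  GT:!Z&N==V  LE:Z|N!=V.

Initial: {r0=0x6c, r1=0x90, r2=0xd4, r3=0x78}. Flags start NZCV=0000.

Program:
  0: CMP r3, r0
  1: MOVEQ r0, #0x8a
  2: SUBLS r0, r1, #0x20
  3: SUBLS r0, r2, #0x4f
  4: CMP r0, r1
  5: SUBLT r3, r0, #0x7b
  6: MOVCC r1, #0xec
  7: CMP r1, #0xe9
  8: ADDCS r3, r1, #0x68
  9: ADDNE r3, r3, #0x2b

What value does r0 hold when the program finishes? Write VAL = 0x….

[0] flags=0010 → (cmp)
[1] flags=0010 EQ?F → skip
[2] flags=0010 LS?F → skip
[3] flags=0010 LS?F → skip
[4] flags=1001 → (cmp)
[5] flags=1001 LT?F → skip
[6] flags=1001 CC?T → r1=0xec
[7] flags=0010 → (cmp)
[8] flags=0010 CS?T → r3=0x54
[9] flags=0010 NE?T → r3=0x7f

VAL = 0x6c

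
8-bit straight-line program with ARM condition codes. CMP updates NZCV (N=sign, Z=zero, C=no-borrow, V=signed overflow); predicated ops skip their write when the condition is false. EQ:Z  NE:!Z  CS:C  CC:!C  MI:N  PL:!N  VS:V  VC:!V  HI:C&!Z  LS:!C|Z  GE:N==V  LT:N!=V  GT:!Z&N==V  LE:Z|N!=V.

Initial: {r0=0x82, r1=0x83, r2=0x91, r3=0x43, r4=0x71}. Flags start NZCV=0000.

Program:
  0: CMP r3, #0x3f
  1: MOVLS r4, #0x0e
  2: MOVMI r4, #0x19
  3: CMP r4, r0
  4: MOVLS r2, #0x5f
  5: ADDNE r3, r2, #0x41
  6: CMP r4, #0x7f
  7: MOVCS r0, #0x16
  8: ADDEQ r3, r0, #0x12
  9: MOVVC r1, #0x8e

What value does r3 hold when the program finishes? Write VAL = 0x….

0: ✓ CMP  NZCV=0010
1: · MOVLS
2: · MOVMI
3: ✓ CMP  NZCV=1001
4: ✓ MOVLS  r2←0x5f
5: ✓ ADDNE  r3←0xa0
6: ✓ CMP  NZCV=1000
7: · MOVCS
8: · ADDEQ
9: ✓ MOVVC  r1←0x8e

VAL = 0xa0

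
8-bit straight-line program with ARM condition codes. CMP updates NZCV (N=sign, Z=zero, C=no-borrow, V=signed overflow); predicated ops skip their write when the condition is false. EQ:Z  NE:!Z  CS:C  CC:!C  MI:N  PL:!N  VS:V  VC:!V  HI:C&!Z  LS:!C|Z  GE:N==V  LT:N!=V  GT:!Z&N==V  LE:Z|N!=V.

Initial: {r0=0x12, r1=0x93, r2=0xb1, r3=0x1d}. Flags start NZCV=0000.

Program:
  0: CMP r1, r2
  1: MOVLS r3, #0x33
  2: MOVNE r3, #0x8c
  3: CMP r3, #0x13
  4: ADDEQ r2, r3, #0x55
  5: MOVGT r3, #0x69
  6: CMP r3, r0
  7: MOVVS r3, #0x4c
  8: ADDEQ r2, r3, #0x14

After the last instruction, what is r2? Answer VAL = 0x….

0: ✓ CMP  NZCV=1000
1: ✓ MOVLS  r3←0x33
2: ✓ MOVNE  r3←0x8c
3: ✓ CMP  NZCV=0011
4: · ADDEQ
5: · MOVGT
6: ✓ CMP  NZCV=0011
7: ✓ MOVVS  r3←0x4c
8: · ADDEQ

VAL = 0xb1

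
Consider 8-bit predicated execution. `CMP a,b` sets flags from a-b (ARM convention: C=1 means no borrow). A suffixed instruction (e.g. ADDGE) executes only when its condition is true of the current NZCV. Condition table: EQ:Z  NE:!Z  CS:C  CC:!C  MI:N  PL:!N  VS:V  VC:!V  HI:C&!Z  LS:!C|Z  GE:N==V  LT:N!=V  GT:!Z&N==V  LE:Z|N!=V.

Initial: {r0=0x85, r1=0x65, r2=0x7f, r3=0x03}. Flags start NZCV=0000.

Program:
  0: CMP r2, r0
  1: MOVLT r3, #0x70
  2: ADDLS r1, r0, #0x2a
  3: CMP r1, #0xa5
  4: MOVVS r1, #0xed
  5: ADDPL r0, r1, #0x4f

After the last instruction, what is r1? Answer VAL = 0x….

0: ✓ CMP  NZCV=1001
1: · MOVLT
2: ✓ ADDLS  r1←0xaf
3: ✓ CMP  NZCV=0010
4: · MOVVS
5: ✓ ADDPL  r0←0xfe

VAL = 0xaf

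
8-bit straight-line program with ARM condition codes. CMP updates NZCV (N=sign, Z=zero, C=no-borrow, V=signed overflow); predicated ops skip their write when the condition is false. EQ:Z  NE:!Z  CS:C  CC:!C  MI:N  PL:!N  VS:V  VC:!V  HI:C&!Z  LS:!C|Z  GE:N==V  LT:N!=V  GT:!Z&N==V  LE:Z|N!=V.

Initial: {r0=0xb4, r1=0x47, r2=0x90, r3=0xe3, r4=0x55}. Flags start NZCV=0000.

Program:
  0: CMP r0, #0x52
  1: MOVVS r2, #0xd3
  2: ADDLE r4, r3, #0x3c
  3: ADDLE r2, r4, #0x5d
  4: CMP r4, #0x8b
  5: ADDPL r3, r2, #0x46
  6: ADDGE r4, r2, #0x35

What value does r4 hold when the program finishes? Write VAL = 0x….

VAL = 0xb1

0: ✓ CMP  NZCV=0011
1: ✓ MOVVS  r2←0xd3
2: ✓ ADDLE  r4←0x1f
3: ✓ ADDLE  r2←0x7c
4: ✓ CMP  NZCV=1001
5: · ADDPL
6: ✓ ADDGE  r4←0xb1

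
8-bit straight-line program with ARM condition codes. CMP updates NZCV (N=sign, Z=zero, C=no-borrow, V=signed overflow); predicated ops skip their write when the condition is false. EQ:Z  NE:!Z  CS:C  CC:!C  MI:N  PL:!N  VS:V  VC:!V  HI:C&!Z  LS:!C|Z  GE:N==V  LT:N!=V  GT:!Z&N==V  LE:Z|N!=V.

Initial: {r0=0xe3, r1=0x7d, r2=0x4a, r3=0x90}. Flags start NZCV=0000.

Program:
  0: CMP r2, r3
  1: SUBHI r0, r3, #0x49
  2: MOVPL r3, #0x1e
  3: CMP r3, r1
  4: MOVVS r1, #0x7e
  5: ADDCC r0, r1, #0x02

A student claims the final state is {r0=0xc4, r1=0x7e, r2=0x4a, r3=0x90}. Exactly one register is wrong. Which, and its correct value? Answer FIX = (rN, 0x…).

[0] flags=1001 → (cmp)
[1] flags=1001 HI?F → skip
[2] flags=1001 PL?F → skip
[3] flags=0011 → (cmp)
[4] flags=0011 VS?T → r1=0x7e
[5] flags=0011 CC?F → skip

FIX = (r0, 0xe3)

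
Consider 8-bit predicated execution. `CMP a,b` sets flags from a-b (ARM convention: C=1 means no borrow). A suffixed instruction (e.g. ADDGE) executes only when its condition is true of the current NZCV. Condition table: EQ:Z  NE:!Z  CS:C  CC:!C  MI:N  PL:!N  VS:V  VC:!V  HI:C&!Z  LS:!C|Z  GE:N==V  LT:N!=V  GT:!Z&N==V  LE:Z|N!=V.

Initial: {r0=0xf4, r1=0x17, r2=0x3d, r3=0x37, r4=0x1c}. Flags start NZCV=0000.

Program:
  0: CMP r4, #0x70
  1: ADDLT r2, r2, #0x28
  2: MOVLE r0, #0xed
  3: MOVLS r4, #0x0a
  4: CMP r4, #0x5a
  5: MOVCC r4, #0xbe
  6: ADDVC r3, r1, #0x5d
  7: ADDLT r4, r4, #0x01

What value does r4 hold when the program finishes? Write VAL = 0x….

0: ✓ CMP  NZCV=1000
1: ✓ ADDLT  r2←0x65
2: ✓ MOVLE  r0←0xed
3: ✓ MOVLS  r4←0x0a
4: ✓ CMP  NZCV=1000
5: ✓ MOVCC  r4←0xbe
6: ✓ ADDVC  r3←0x74
7: ✓ ADDLT  r4←0xbf

VAL = 0xbf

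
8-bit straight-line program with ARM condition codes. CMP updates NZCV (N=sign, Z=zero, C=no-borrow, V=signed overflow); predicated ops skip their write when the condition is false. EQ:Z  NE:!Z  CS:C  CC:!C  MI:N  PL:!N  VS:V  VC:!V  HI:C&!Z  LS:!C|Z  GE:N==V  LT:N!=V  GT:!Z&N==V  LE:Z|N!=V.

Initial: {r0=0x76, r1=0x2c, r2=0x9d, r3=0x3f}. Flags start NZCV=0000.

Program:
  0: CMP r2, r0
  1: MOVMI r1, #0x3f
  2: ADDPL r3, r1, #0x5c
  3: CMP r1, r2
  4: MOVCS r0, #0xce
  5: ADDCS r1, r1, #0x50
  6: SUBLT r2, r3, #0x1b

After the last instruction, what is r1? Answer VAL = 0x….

VAL = 0x2c

[0] flags=0011 → (cmp)
[1] flags=0011 MI?F → skip
[2] flags=0011 PL?T → r3=0x88
[3] flags=1001 → (cmp)
[4] flags=1001 CS?F → skip
[5] flags=1001 CS?F → skip
[6] flags=1001 LT?F → skip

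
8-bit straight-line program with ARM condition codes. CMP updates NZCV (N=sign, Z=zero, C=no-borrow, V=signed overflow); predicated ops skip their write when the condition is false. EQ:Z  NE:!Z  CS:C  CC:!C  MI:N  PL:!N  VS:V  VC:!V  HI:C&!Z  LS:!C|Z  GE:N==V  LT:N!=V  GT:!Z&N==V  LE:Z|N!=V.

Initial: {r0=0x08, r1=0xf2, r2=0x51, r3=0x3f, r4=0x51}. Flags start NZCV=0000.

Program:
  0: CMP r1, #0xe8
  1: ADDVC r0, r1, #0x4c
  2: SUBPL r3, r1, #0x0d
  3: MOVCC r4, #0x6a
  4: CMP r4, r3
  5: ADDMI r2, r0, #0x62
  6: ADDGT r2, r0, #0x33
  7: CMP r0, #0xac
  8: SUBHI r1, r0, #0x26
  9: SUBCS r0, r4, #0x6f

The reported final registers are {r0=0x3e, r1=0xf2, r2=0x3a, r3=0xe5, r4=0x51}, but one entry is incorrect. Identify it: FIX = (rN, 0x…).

0: ✓ CMP  NZCV=0010
1: ✓ ADDVC  r0←0x3e
2: ✓ SUBPL  r3←0xe5
3: · MOVCC
4: ✓ CMP  NZCV=0000
5: · ADDMI
6: ✓ ADDGT  r2←0x71
7: ✓ CMP  NZCV=1001
8: · SUBHI
9: · SUBCS

FIX = (r2, 0x71)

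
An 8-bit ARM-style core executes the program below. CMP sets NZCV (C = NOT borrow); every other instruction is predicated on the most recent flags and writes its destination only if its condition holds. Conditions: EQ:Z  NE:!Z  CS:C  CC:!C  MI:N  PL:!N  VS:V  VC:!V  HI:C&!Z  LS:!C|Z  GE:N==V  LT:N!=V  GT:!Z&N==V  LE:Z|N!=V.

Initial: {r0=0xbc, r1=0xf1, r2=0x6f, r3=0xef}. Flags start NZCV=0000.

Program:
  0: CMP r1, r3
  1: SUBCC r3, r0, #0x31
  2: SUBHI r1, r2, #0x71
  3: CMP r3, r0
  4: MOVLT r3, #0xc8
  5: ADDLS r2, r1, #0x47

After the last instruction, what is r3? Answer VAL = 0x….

[0] flags=0010 → (cmp)
[1] flags=0010 CC?F → skip
[2] flags=0010 HI?T → r1=0xfe
[3] flags=0010 → (cmp)
[4] flags=0010 LT?F → skip
[5] flags=0010 LS?F → skip

VAL = 0xef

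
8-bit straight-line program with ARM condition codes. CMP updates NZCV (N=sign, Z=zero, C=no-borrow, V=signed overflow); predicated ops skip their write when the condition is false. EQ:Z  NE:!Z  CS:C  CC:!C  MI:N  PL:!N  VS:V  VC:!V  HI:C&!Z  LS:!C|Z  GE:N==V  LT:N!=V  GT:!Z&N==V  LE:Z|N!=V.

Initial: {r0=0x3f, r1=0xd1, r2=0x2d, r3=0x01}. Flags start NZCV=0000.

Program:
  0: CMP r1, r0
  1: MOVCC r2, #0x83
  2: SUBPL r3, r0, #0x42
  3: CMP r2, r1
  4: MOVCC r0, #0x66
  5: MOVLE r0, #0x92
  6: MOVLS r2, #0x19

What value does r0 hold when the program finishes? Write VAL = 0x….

0: ✓ CMP  NZCV=1010
1: · MOVCC
2: · SUBPL
3: ✓ CMP  NZCV=0000
4: ✓ MOVCC  r0←0x66
5: · MOVLE
6: ✓ MOVLS  r2←0x19

VAL = 0x66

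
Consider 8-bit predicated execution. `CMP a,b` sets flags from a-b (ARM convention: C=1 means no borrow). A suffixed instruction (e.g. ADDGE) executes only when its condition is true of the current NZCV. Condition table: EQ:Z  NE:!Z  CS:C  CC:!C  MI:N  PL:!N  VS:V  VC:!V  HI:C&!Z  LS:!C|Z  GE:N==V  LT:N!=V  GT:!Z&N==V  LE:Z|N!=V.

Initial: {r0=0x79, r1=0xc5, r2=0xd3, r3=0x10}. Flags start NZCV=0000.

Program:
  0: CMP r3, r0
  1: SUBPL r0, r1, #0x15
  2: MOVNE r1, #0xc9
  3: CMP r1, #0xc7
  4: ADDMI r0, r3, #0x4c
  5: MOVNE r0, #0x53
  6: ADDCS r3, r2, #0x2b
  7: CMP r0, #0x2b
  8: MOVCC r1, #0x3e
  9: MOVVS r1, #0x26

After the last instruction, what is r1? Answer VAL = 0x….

[0] flags=1000 → (cmp)
[1] flags=1000 PL?F → skip
[2] flags=1000 NE?T → r1=0xc9
[3] flags=0010 → (cmp)
[4] flags=0010 MI?F → skip
[5] flags=0010 NE?T → r0=0x53
[6] flags=0010 CS?T → r3=0xfe
[7] flags=0010 → (cmp)
[8] flags=0010 CC?F → skip
[9] flags=0010 VS?F → skip

VAL = 0xc9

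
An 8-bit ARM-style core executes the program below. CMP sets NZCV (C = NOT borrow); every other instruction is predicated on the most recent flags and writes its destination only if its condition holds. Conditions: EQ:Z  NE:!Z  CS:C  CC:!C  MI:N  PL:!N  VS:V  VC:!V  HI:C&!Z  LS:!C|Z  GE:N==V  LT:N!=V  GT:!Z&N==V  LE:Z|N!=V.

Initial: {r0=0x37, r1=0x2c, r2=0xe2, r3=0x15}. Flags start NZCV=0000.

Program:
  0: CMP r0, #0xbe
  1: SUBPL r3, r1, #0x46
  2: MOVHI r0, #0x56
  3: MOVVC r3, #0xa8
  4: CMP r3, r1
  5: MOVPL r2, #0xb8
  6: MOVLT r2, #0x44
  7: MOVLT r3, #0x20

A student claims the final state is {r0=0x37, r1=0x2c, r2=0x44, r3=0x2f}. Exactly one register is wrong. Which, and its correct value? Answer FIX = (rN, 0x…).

FIX = (r3, 0x20)

0: ✓ CMP  NZCV=0000
1: ✓ SUBPL  r3←0xe6
2: · MOVHI
3: ✓ MOVVC  r3←0xa8
4: ✓ CMP  NZCV=0011
5: ✓ MOVPL  r2←0xb8
6: ✓ MOVLT  r2←0x44
7: ✓ MOVLT  r3←0x20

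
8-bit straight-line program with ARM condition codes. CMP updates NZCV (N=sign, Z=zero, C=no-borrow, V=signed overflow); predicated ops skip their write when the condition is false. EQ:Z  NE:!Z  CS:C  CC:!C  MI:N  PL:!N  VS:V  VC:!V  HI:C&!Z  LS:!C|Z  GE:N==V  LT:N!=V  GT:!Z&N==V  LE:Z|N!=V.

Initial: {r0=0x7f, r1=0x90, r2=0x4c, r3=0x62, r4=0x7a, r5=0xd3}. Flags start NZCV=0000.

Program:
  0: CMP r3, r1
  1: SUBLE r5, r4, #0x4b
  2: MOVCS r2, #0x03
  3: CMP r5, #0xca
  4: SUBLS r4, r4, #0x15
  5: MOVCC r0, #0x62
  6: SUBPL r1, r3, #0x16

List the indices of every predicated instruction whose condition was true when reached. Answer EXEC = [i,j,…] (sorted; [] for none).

EXEC = [6]

[0] flags=1001 → (cmp)
[1] flags=1001 LE?F → skip
[2] flags=1001 CS?F → skip
[3] flags=0010 → (cmp)
[4] flags=0010 LS?F → skip
[5] flags=0010 CC?F → skip
[6] flags=0010 PL?T → r1=0x4c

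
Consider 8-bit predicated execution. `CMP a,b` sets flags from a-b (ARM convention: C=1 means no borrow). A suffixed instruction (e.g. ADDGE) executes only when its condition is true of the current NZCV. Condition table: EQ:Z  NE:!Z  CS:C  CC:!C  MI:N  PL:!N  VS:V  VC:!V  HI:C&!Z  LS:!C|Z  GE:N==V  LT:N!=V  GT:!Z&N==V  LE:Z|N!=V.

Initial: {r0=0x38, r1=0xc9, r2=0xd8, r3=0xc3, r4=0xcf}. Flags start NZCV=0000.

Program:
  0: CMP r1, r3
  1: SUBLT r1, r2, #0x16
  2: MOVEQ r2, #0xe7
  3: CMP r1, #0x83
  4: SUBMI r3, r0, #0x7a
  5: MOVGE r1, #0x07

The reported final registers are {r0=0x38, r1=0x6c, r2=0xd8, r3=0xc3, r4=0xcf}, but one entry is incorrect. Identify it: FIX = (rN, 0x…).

[0] flags=0010 → (cmp)
[1] flags=0010 LT?F → skip
[2] flags=0010 EQ?F → skip
[3] flags=0010 → (cmp)
[4] flags=0010 MI?F → skip
[5] flags=0010 GE?T → r1=0x07

FIX = (r1, 0x07)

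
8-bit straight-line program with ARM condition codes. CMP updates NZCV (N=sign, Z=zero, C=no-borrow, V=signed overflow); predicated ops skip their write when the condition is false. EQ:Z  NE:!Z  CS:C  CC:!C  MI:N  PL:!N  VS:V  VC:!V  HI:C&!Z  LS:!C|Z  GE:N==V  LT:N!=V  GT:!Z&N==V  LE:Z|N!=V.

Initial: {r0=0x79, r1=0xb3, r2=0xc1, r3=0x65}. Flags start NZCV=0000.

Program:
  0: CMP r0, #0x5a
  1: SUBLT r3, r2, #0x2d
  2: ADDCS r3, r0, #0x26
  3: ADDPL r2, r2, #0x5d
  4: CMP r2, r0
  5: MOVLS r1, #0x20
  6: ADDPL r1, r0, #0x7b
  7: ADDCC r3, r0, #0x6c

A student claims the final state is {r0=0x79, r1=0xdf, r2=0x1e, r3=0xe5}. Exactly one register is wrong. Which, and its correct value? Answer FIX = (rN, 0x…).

[0] flags=0010 → (cmp)
[1] flags=0010 LT?F → skip
[2] flags=0010 CS?T → r3=0x9f
[3] flags=0010 PL?T → r2=0x1e
[4] flags=1000 → (cmp)
[5] flags=1000 LS?T → r1=0x20
[6] flags=1000 PL?F → skip
[7] flags=1000 CC?T → r3=0xe5

FIX = (r1, 0x20)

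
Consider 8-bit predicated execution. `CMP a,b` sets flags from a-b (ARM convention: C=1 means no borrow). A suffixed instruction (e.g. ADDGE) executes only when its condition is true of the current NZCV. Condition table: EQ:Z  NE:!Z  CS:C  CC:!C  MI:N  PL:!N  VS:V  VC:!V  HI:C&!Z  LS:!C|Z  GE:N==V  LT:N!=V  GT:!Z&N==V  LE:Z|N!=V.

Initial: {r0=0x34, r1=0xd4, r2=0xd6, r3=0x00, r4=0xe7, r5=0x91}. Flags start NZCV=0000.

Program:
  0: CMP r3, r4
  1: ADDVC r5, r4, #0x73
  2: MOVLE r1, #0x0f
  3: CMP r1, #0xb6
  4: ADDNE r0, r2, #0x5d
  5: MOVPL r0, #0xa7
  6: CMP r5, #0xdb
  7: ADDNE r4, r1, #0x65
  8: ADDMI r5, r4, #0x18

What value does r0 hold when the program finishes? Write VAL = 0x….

0: ✓ CMP  NZCV=0000
1: ✓ ADDVC  r5←0x5a
2: · MOVLE
3: ✓ CMP  NZCV=0010
4: ✓ ADDNE  r0←0x33
5: ✓ MOVPL  r0←0xa7
6: ✓ CMP  NZCV=0000
7: ✓ ADDNE  r4←0x39
8: · ADDMI

VAL = 0xa7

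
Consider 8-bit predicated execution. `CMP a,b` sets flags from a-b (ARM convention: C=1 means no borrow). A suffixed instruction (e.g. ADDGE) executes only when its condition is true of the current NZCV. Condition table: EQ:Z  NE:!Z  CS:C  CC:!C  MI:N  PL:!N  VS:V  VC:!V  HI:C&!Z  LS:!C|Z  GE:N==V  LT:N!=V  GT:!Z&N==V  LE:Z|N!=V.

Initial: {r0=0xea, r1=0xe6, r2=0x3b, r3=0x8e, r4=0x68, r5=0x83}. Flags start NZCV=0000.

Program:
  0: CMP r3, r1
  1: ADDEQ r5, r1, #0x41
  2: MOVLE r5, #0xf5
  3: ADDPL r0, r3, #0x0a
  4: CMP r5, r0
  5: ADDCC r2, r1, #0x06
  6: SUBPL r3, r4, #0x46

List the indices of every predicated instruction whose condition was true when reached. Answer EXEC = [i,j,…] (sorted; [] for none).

[0] flags=1000 → (cmp)
[1] flags=1000 EQ?F → skip
[2] flags=1000 LE?T → r5=0xf5
[3] flags=1000 PL?F → skip
[4] flags=0010 → (cmp)
[5] flags=0010 CC?F → skip
[6] flags=0010 PL?T → r3=0x22

EXEC = [2,6]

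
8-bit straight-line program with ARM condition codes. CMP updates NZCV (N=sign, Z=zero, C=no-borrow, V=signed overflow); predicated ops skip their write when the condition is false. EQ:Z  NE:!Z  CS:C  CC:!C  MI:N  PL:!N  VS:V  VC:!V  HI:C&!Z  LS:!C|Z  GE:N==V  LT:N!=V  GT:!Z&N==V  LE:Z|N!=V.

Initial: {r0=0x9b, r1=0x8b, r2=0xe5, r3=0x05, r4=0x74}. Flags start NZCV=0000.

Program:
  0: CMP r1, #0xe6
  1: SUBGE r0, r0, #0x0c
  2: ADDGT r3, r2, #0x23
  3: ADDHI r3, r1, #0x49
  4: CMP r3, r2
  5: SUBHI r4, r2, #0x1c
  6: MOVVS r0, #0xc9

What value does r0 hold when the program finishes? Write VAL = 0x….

[0] flags=1000 → (cmp)
[1] flags=1000 GE?F → skip
[2] flags=1000 GT?F → skip
[3] flags=1000 HI?F → skip
[4] flags=0000 → (cmp)
[5] flags=0000 HI?F → skip
[6] flags=0000 VS?F → skip

VAL = 0x9b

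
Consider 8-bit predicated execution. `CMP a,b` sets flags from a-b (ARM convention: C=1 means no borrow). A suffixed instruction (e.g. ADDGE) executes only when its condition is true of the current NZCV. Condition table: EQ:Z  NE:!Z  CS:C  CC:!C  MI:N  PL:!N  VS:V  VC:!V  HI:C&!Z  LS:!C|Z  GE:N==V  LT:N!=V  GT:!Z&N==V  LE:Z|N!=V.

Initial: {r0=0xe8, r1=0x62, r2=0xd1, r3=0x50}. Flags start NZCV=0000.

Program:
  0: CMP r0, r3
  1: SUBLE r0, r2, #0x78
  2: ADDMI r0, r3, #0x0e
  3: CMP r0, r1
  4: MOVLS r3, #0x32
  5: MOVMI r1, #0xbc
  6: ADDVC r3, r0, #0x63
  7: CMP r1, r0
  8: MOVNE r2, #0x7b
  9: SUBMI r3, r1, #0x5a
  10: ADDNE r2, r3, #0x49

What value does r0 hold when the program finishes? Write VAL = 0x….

[0] flags=1010 → (cmp)
[1] flags=1010 LE?T → r0=0x59
[2] flags=1010 MI?T → r0=0x5e
[3] flags=1000 → (cmp)
[4] flags=1000 LS?T → r3=0x32
[5] flags=1000 MI?T → r1=0xbc
[6] flags=1000 VC?T → r3=0xc1
[7] flags=0011 → (cmp)
[8] flags=0011 NE?T → r2=0x7b
[9] flags=0011 MI?F → skip
[10] flags=0011 NE?T → r2=0x0a

VAL = 0x5e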